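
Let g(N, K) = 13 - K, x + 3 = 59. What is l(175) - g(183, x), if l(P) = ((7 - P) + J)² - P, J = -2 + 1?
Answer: 28429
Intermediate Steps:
J = -1
x = 56 (x = -3 + 59 = 56)
l(P) = (6 - P)² - P (l(P) = ((7 - P) - 1)² - P = (6 - P)² - P)
l(175) - g(183, x) = ((-6 + 175)² - 1*175) - (13 - 1*56) = (169² - 175) - (13 - 56) = (28561 - 175) - 1*(-43) = 28386 + 43 = 28429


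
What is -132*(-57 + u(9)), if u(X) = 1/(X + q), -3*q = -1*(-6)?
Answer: 52536/7 ≈ 7505.1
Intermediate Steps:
q = -2 (q = -(-1)*(-6)/3 = -1/3*6 = -2)
u(X) = 1/(-2 + X) (u(X) = 1/(X - 2) = 1/(-2 + X))
-132*(-57 + u(9)) = -132*(-57 + 1/(-2 + 9)) = -132*(-57 + 1/7) = -132*(-398/7) = 52536/7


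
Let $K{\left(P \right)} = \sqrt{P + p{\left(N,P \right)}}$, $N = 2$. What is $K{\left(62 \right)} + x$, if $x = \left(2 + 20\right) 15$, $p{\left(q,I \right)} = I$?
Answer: $330 + 2 \sqrt{31} \approx 341.14$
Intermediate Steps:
$x = 330$ ($x = 22 \cdot 15 = 330$)
$K{\left(P \right)} = \sqrt{2} \sqrt{P}$ ($K{\left(P \right)} = \sqrt{P + P} = \sqrt{2 P} = \sqrt{2} \sqrt{P}$)
$K{\left(62 \right)} + x = \sqrt{2} \sqrt{62} + 330 = 2 \sqrt{31} + 330 = 330 + 2 \sqrt{31}$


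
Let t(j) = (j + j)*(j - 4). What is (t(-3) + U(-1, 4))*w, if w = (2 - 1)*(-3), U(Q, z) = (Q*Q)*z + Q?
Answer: -135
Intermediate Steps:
t(j) = 2*j*(-4 + j) (t(j) = (2*j)*(-4 + j) = 2*j*(-4 + j))
U(Q, z) = Q + z*Q**2 (U(Q, z) = Q**2*z + Q = z*Q**2 + Q = Q + z*Q**2)
w = -3 (w = 1*(-3) = -3)
(t(-3) + U(-1, 4))*w = (2*(-3)*(-4 - 3) - (1 - 1*4))*(-3) = (2*(-3)*(-7) - (1 - 4))*(-3) = (42 - 1*(-3))*(-3) = (42 + 3)*(-3) = 45*(-3) = -135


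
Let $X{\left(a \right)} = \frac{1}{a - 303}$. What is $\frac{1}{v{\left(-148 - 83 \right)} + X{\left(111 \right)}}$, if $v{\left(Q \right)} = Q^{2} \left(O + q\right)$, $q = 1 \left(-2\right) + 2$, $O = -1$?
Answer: $- \frac{192}{10245313} \approx -1.874 \cdot 10^{-5}$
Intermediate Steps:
$q = 0$ ($q = -2 + 2 = 0$)
$X{\left(a \right)} = \frac{1}{-303 + a}$
$v{\left(Q \right)} = - Q^{2}$ ($v{\left(Q \right)} = Q^{2} \left(-1 + 0\right) = Q^{2} \left(-1\right) = - Q^{2}$)
$\frac{1}{v{\left(-148 - 83 \right)} + X{\left(111 \right)}} = \frac{1}{- \left(-148 - 83\right)^{2} + \frac{1}{-303 + 111}} = \frac{1}{- \left(-148 - 83\right)^{2} + \frac{1}{-192}} = \frac{1}{- \left(-231\right)^{2} - \frac{1}{192}} = \frac{1}{\left(-1\right) 53361 - \frac{1}{192}} = \frac{1}{-53361 - \frac{1}{192}} = \frac{1}{- \frac{10245313}{192}} = - \frac{192}{10245313}$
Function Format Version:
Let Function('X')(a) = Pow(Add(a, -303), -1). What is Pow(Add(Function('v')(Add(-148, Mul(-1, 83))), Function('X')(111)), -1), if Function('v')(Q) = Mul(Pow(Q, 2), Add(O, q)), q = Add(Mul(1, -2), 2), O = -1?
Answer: Rational(-192, 10245313) ≈ -1.8740e-5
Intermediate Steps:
q = 0 (q = Add(-2, 2) = 0)
Function('X')(a) = Pow(Add(-303, a), -1)
Function('v')(Q) = Mul(-1, Pow(Q, 2)) (Function('v')(Q) = Mul(Pow(Q, 2), Add(-1, 0)) = Mul(Pow(Q, 2), -1) = Mul(-1, Pow(Q, 2)))
Pow(Add(Function('v')(Add(-148, Mul(-1, 83))), Function('X')(111)), -1) = Pow(Add(Mul(-1, Pow(Add(-148, Mul(-1, 83)), 2)), Pow(Add(-303, 111), -1)), -1) = Pow(Add(Mul(-1, Pow(Add(-148, -83), 2)), Pow(-192, -1)), -1) = Pow(Add(Mul(-1, Pow(-231, 2)), Rational(-1, 192)), -1) = Pow(Add(Mul(-1, 53361), Rational(-1, 192)), -1) = Pow(Add(-53361, Rational(-1, 192)), -1) = Pow(Rational(-10245313, 192), -1) = Rational(-192, 10245313)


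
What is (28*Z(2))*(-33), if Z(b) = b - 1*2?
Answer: 0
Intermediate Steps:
Z(b) = -2 + b (Z(b) = b - 2 = -2 + b)
(28*Z(2))*(-33) = (28*(-2 + 2))*(-33) = (28*0)*(-33) = 0*(-33) = 0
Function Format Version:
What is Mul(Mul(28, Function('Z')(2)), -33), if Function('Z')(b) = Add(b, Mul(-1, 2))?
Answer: 0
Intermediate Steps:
Function('Z')(b) = Add(-2, b) (Function('Z')(b) = Add(b, -2) = Add(-2, b))
Mul(Mul(28, Function('Z')(2)), -33) = Mul(Mul(28, Add(-2, 2)), -33) = Mul(Mul(28, 0), -33) = Mul(0, -33) = 0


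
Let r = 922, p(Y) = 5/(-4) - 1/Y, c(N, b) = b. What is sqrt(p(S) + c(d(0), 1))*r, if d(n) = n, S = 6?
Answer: 461*I*sqrt(15)/3 ≈ 595.15*I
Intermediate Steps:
p(Y) = -5/4 - 1/Y (p(Y) = 5*(-1/4) - 1/Y = -5/4 - 1/Y)
sqrt(p(S) + c(d(0), 1))*r = sqrt((-5/4 - 1/6) + 1)*922 = sqrt(-17/12 + 1)*922 = sqrt(-5/12)*922 = (I*sqrt(15)/6)*922 = 461*I*sqrt(15)/3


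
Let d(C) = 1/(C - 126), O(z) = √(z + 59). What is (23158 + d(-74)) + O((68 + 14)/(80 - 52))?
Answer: 4631599/200 + 17*√42/14 ≈ 23166.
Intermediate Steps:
O(z) = √(59 + z)
d(C) = 1/(-126 + C)
(23158 + d(-74)) + O((68 + 14)/(80 - 52)) = (23158 + 1/(-126 - 74)) + √(59 + (68 + 14)/(80 - 52)) = (23158 + 1/(-200)) + √(59 + 82/28) = (23158 - 1/200) + √(59 + 82*(1/28)) = 4631599/200 + √(59 + 41/14) = 4631599/200 + √(867/14) = 4631599/200 + 17*√42/14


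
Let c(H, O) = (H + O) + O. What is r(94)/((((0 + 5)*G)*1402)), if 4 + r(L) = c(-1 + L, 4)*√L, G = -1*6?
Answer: 1/10515 - 101*√94/42060 ≈ -0.023187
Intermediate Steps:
c(H, O) = H + 2*O
G = -6
r(L) = -4 + √L*(7 + L) (r(L) = -4 + ((-1 + L) + 2*4)*√L = -4 + ((-1 + L) + 8)*√L = -4 + (7 + L)*√L = -4 + √L*(7 + L))
r(94)/((((0 + 5)*G)*1402)) = (-4 + √94*(7 + 94))/((((0 + 5)*(-6))*1402)) = (-4 + √94*101)/(((5*(-6))*1402)) = (-4 + 101*√94)/((-30*1402)) = (-4 + 101*√94)/(-42060) = (-4 + 101*√94)*(-1/42060) = 1/10515 - 101*√94/42060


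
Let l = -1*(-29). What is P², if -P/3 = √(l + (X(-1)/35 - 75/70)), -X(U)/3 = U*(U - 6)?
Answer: 17217/70 ≈ 245.96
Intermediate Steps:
l = 29
X(U) = -3*U*(-6 + U) (X(U) = -3*U*(U - 6) = -3*U*(-6 + U))
P = -3*√133910/70 (P = -3*√(29 + ((3*(-1)*(6 - 1*(-1)))/35 - 75/70)) = -3*√(29 + ((3*(-1)*(6 + 1))*(1/35) - 75*1/70)) = -3*√(29 + ((3*(-1)*7)*(1/35) - 15/14)) = -3*√(29 + (-21*1/35 - 15/14)) = -3*√(29 + (-⅗ - 15/14)) = -3*√(29 - 117/70) = -3*√133910/70 ≈ -15.683)
P² = (-3*√133910/70)² = 17217/70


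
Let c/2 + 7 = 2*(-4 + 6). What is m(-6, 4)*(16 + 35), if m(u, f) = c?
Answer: -306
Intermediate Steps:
c = -6 (c = -14 + 2*(2*(-4 + 6)) = -14 + 2*(2*2) = -14 + 2*4 = -14 + 8 = -6)
m(u, f) = -6
m(-6, 4)*(16 + 35) = -6*(16 + 35) = -6*51 = -306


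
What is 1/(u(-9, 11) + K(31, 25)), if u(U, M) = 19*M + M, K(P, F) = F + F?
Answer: 1/270 ≈ 0.0037037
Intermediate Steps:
K(P, F) = 2*F
u(U, M) = 20*M
1/(u(-9, 11) + K(31, 25)) = 1/(20*11 + 2*25) = 1/(220 + 50) = 1/270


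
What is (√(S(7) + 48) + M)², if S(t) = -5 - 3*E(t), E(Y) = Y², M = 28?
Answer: 680 + 112*I*√26 ≈ 680.0 + 571.09*I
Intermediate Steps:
S(t) = -5 - 3*t²
(√(S(7) + 48) + M)² = (√((-5 - 3*7²) + 48) + 28)² = (√((-5 - 3*49) + 48) + 28)² = (√((-5 - 147) + 48) + 28)² = (√(-152 + 48) + 28)² = (√(-104) + 28)² = (2*I*√26 + 28)² = (28 + 2*I*√26)²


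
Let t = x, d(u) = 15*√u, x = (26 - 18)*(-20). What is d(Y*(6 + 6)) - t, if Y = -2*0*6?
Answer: 160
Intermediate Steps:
Y = 0 (Y = 0*6 = 0)
x = -160 (x = 8*(-20) = -160)
t = -160
d(Y*(6 + 6)) - t = 15*√(0*(6 + 6)) - 1*(-160) = 15*√(0*12) + 160 = 15*√0 + 160 = 15*0 + 160 = 0 + 160 = 160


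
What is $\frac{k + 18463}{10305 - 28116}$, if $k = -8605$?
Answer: $- \frac{3286}{5937} \approx -0.55348$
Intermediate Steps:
$\frac{k + 18463}{10305 - 28116} = \frac{-8605 + 18463}{10305 - 28116} = \frac{9858}{-17811} = 9858 \left(- \frac{1}{17811}\right) = - \frac{3286}{5937}$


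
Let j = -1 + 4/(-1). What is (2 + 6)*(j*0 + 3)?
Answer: 24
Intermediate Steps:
j = -5 (j = -1 - 1*4 = -1 - 4 = -5)
(2 + 6)*(j*0 + 3) = (2 + 6)*(-5*0 + 3) = 8*(0 + 3) = 8*3 = 24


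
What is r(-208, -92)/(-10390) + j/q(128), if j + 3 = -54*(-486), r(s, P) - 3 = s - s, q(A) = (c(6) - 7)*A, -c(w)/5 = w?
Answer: -136329099/24603520 ≈ -5.5410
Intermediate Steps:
c(w) = -5*w
q(A) = -37*A (q(A) = (-5*6 - 7)*A = (-30 - 7)*A = -37*A)
r(s, P) = 3 (r(s, P) = 3 + (s - s) = 3 + 0 = 3)
j = 26241 (j = -3 - 54*(-486) = -3 + 26244 = 26241)
r(-208, -92)/(-10390) + j/q(128) = 3/(-10390) + 26241/((-37*128)) = 3*(-1/10390) + 26241/(-4736) = -3/10390 + 26241*(-1/4736) = -3/10390 - 26241/4736 = -136329099/24603520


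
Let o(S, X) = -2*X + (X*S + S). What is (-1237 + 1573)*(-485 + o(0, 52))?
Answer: -197904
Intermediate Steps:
o(S, X) = S - 2*X + S*X (o(S, X) = -2*X + (S*X + S) = -2*X + (S + S*X) = S - 2*X + S*X)
(-1237 + 1573)*(-485 + o(0, 52)) = (-1237 + 1573)*(-485 + (0 - 2*52 + 0*52)) = 336*(-485 + (0 - 104 + 0)) = 336*(-485 - 104) = 336*(-589) = -197904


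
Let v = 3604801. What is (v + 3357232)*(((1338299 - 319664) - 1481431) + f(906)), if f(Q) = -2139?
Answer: -3236892812855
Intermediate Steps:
(v + 3357232)*(((1338299 - 319664) - 1481431) + f(906)) = (3604801 + 3357232)*(((1338299 - 319664) - 1481431) - 2139) = 6962033*((1018635 - 1481431) - 2139) = 6962033*(-462796 - 2139) = 6962033*(-464935) = -3236892812855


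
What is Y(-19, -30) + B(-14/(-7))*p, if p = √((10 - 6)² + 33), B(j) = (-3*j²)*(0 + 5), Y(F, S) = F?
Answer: -439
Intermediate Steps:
B(j) = -15*j² (B(j) = -3*j²*5 = -15*j²)
p = 7 (p = √(4² + 33) = √(16 + 33) = √49 = 7)
Y(-19, -30) + B(-14/(-7))*p = -19 - 15*(-14/(-7))²*7 = -19 - 15*(-14*(-⅐))²*7 = -19 - 15*2²*7 = -19 - 15*4*7 = -19 - 60*7 = -19 - 420 = -439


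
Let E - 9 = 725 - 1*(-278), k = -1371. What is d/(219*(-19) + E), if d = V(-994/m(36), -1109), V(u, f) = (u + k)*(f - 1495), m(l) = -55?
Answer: -193766244/173195 ≈ -1118.8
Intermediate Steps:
E = 1012 (E = 9 + (725 - 1*(-278)) = 9 + (725 + 278) = 9 + 1003 = 1012)
V(u, f) = (-1495 + f)*(-1371 + u) (V(u, f) = (u - 1371)*(f - 1495) = (-1371 + u)*(-1495 + f) = (-1495 + f)*(-1371 + u))
d = 193766244/55 (d = 2049645 - (-1486030)/(-55) - 1371*(-1109) - (-1102346)/(-55) = 2049645 - (-1486030)*(-1)/55 + 1520439 - (-1102346)*(-1)/55 = 2049645 - 1495*994/55 + 1520439 - 1109*994/55 = 2049645 - 297206/11 + 1520439 - 1102346/55 = 193766244/55 ≈ 3.5230e+6)
d/(219*(-19) + E) = 193766244/(55*(219*(-19) + 1012)) = 193766244/(55*(-4161 + 1012)) = (193766244/55)/(-3149) = (193766244/55)*(-1/3149) = -193766244/173195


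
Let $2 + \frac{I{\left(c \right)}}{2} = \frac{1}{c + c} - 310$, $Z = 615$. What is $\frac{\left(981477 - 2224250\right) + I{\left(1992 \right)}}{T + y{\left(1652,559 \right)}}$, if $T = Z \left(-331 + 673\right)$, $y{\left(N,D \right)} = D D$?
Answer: $- \frac{2476846823}{1041439512} \approx -2.3783$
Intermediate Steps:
$I{\left(c \right)} = -624 + \frac{1}{c}$ ($I{\left(c \right)} = -4 + 2 \left(\frac{1}{c + c} - 310\right) = -4 + 2 \left(\frac{1}{2 c} - 310\right) = -4 + 2 \left(-310 + \frac{1}{2 c}\right) = -4 - \left(620 - \frac{1}{c}\right) = -624 + \frac{1}{c}$)
$y{\left(N,D \right)} = D^{2}$
$T = 210330$ ($T = 615 \left(-331 + 673\right) = 615 \cdot 342 = 210330$)
$\frac{\left(981477 - 2224250\right) + I{\left(1992 \right)}}{T + y{\left(1652,559 \right)}} = \frac{\left(981477 - 2224250\right) - \left(624 - \frac{1}{1992}\right)}{210330 + 559^{2}} = \frac{\left(981477 - 2224250\right) + \left(-624 + \frac{1}{1992}\right)}{210330 + 312481} = \frac{-1242773 - \frac{1243007}{1992}}{522811} = \left(- \frac{2476846823}{1992}\right) \frac{1}{522811} = - \frac{2476846823}{1041439512}$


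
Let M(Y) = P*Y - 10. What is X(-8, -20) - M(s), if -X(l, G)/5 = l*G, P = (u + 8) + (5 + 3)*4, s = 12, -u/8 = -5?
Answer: -1750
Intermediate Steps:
u = 40 (u = -8*(-5) = 40)
P = 80 (P = (40 + 8) + (5 + 3)*4 = 48 + 8*4 = 48 + 32 = 80)
M(Y) = -10 + 80*Y (M(Y) = 80*Y - 10 = -10 + 80*Y)
X(l, G) = -5*G*l (X(l, G) = -5*l*G = -5*G*l)
X(-8, -20) - M(s) = -5*(-20)*(-8) - (-10 + 80*12) = -800 - (-10 + 960) = -800 - 1*950 = -800 - 950 = -1750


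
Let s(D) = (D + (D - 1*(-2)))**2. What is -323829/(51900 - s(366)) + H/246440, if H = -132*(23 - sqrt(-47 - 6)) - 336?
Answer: 9770342541/14997599080 + 33*I*sqrt(53)/61610 ≈ 0.65146 + 0.0038994*I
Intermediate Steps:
s(D) = (2 + 2*D)**2 (s(D) = (D + (D + 2))**2 = (D + (2 + D))**2 = (2 + 2*D)**2)
H = -3372 + 132*I*sqrt(53) (H = -132*(23 - sqrt(-53)) - 336 = -132*(23 - I*sqrt(53)) - 336 = (-3036 + 132*I*sqrt(53)) - 336 = -3372 + 132*I*sqrt(53) ≈ -3372.0 + 960.97*I)
-323829/(51900 - s(366)) + H/246440 = -323829/(51900 - 4*(1 + 366)**2) + (-3372 + 132*I*sqrt(53))/246440 = -323829/(51900 - 4*367**2) + (-3372 + 132*I*sqrt(53))*(1/246440) = -323829/(51900 - 4*134689) + (-843/61610 + 33*I*sqrt(53)/61610) = -323829/(51900 - 1*538756) + (-843/61610 + 33*I*sqrt(53)/61610) = -323829/(51900 - 538756) + (-843/61610 + 33*I*sqrt(53)/61610) = -323829/(-486856) + (-843/61610 + 33*I*sqrt(53)/61610) = -323829*(-1/486856) + (-843/61610 + 33*I*sqrt(53)/61610) = 323829/486856 + (-843/61610 + 33*I*sqrt(53)/61610) = 9770342541/14997599080 + 33*I*sqrt(53)/61610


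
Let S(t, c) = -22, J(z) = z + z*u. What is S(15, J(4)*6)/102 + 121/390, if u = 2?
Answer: 209/2210 ≈ 0.094570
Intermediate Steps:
J(z) = 3*z (J(z) = z + z*2 = z + 2*z = 3*z)
S(15, J(4)*6)/102 + 121/390 = -22/102 + 121/390 = -22*1/102 + 121*(1/390) = -11/51 + 121/390 = 209/2210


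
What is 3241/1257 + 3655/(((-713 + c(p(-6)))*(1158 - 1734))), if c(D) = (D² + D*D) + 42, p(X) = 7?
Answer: 358093301/138290112 ≈ 2.5894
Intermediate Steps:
c(D) = 42 + 2*D² (c(D) = (D² + D²) + 42 = 2*D² + 42 = 42 + 2*D²)
3241/1257 + 3655/(((-713 + c(p(-6)))*(1158 - 1734))) = 3241/1257 + 3655/(((-713 + (42 + 2*7²))*(1158 - 1734))) = 3241*(1/1257) + 3655/(((-713 + (42 + 2*49))*(-576))) = 3241/1257 + 3655/(((-713 + (42 + 98))*(-576))) = 3241/1257 + 3655/(((-713 + 140)*(-576))) = 3241/1257 + 3655/((-573*(-576))) = 3241/1257 + 3655/330048 = 358093301/138290112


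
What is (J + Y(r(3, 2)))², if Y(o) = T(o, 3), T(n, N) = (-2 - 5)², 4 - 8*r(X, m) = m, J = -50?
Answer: 1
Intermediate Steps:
r(X, m) = ½ - m/8
T(n, N) = 49 (T(n, N) = (-7)² = 49)
Y(o) = 49
(J + Y(r(3, 2)))² = (-50 + 49)² = (-1)² = 1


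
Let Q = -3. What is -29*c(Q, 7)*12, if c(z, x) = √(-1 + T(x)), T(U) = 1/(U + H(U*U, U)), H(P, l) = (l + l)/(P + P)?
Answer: -174*I*√86/5 ≈ -322.72*I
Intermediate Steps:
H(P, l) = l/P (H(P, l) = (2*l)/((2*P)) = (2*l)*(1/(2*P)) = l/P)
T(U) = 1/(U + 1/U) (T(U) = 1/(U + U/((U*U))) = 1/(U + U/(U²)) = 1/(U + U/U²) = 1/(U + 1/U))
c(z, x) = √(-1 + x/(1 + x²))
-29*c(Q, 7)*12 = -29*√(-1 + 7 - 1*7²)/√(1 + 7²)*12 = -29*√(-1 + 7 - 1*49)/√(1 + 49)*12 = -29*√2*√(-1 + 7 - 49)/10*12 = -29*I*√86/10*12 = -174*I*√86/5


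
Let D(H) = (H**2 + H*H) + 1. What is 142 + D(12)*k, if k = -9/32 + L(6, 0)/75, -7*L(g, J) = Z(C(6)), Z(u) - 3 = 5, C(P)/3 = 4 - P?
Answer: 946091/16800 ≈ 56.315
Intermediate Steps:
C(P) = 12 - 3*P (C(P) = 3*(4 - P) = 12 - 3*P)
D(H) = 1 + 2*H**2 (D(H) = (H**2 + H**2) + 1 = 2*H**2 + 1 = 1 + 2*H**2)
Z(u) = 8 (Z(u) = 3 + 5 = 8)
L(g, J) = -8/7 (L(g, J) = -1/7*8 = -8/7)
k = -4981/16800 (k = -9/32 - 8/7/75 = -9*1/32 - 8/7*1/75 = -9/32 - 8/525 = -4981/16800 ≈ -0.29649)
142 + D(12)*k = 142 + (1 + 2*12**2)*(-4981/16800) = 142 + (1 + 2*144)*(-4981/16800) = 142 + (1 + 288)*(-4981/16800) = 142 + 289*(-4981/16800) = 142 - 1439509/16800 = 946091/16800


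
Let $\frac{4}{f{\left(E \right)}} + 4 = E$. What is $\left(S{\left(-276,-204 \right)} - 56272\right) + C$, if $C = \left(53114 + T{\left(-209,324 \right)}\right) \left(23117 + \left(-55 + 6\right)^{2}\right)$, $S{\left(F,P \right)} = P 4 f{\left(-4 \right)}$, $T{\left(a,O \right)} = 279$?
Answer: $1362426710$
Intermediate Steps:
$f{\left(E \right)} = \frac{4}{-4 + E}$
$S{\left(F,P \right)} = - 2 P$ ($S{\left(F,P \right)} = P 4 \frac{4}{-4 - 4} = 4 P \frac{4}{-8} = 4 P 4 \left(- \frac{1}{8}\right) = 4 P \left(- \frac{1}{2}\right) = - 2 P$)
$C = 1362482574$ ($C = \left(53114 + 279\right) \left(23117 + \left(-55 + 6\right)^{2}\right) = 53393 \left(23117 + \left(-49\right)^{2}\right) = 53393 \left(23117 + 2401\right) = 53393 \cdot 25518 = 1362482574$)
$\left(S{\left(-276,-204 \right)} - 56272\right) + C = \left(\left(-2\right) \left(-204\right) - 56272\right) + 1362482574 = \left(408 - 56272\right) + 1362482574 = -55864 + 1362482574 = 1362426710$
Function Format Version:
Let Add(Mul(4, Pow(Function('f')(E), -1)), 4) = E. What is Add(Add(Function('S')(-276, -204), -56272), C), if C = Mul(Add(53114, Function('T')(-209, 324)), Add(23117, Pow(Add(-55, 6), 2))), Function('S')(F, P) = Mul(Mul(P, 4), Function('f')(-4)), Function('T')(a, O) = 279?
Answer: 1362426710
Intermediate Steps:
Function('f')(E) = Mul(4, Pow(Add(-4, E), -1))
Function('S')(F, P) = Mul(-2, P) (Function('S')(F, P) = Mul(Mul(P, 4), Mul(4, Pow(Add(-4, -4), -1))) = Mul(Mul(4, P), Mul(4, Pow(-8, -1))) = Mul(Mul(4, P), Mul(4, Rational(-1, 8))) = Mul(Mul(4, P), Rational(-1, 2)) = Mul(-2, P))
C = 1362482574 (C = Mul(Add(53114, 279), Add(23117, Pow(Add(-55, 6), 2))) = Mul(53393, Add(23117, Pow(-49, 2))) = Mul(53393, Add(23117, 2401)) = Mul(53393, 25518) = 1362482574)
Add(Add(Function('S')(-276, -204), -56272), C) = Add(Add(Mul(-2, -204), -56272), 1362482574) = Add(Add(408, -56272), 1362482574) = Add(-55864, 1362482574) = 1362426710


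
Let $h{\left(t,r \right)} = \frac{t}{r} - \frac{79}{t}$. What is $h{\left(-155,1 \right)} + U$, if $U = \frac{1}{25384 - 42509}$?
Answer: $- \frac{82015081}{530875} \approx -154.49$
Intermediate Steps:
$U = - \frac{1}{17125}$ ($U = \frac{1}{-17125} = - \frac{1}{17125} \approx -5.8394 \cdot 10^{-5}$)
$h{\left(t,r \right)} = - \frac{79}{t} + \frac{t}{r}$
$h{\left(-155,1 \right)} + U = \left(- \frac{79}{-155} - \frac{155}{1}\right) - \frac{1}{17125} = \left(\left(-79\right) \left(- \frac{1}{155}\right) - 155\right) - \frac{1}{17125} = \left(\frac{79}{155} - 155\right) - \frac{1}{17125} = - \frac{23946}{155} - \frac{1}{17125} = - \frac{82015081}{530875}$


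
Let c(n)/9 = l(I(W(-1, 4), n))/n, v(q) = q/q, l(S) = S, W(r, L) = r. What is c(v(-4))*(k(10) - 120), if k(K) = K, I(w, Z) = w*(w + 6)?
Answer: 4950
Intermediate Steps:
I(w, Z) = w*(6 + w)
v(q) = 1
c(n) = -45/n (c(n) = 9*((-(6 - 1))/n) = 9*((-1*5)/n) = 9*(-5/n) = -45/n)
c(v(-4))*(k(10) - 120) = (-45/1)*(10 - 120) = -45*1*(-110) = -45*(-110) = 4950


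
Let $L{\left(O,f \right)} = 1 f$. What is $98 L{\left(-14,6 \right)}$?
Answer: $588$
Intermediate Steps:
$L{\left(O,f \right)} = f$
$98 L{\left(-14,6 \right)} = 98 \cdot 6 = 588$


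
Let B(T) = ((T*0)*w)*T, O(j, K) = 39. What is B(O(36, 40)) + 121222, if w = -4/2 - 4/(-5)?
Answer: 121222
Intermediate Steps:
w = -6/5 (w = -4*½ - 4*(-⅕) = -2 + ⅘ = -6/5 ≈ -1.2000)
B(T) = 0 (B(T) = ((T*0)*(-6/5))*T = (0*(-6/5))*T = 0*T = 0)
B(O(36, 40)) + 121222 = 0 + 121222 = 121222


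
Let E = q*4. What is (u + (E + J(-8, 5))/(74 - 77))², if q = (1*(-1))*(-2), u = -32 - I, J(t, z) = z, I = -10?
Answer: 6241/9 ≈ 693.44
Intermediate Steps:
u = -22 (u = -32 - 1*(-10) = -32 + 10 = -22)
q = 2 (q = -1*(-2) = 2)
E = 8 (E = 2*4 = 8)
(u + (E + J(-8, 5))/(74 - 77))² = (-22 + (8 + 5)/(74 - 77))² = (-22 + 13/(-3))² = (-22 + 13*(-⅓))² = (-22 - 13/3)² = (-79/3)² = 6241/9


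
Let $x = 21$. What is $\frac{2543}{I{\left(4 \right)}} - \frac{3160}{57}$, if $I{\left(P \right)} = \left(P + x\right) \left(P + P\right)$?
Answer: $- \frac{487049}{11400} \approx -42.724$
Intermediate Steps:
$I{\left(P \right)} = 2 P \left(21 + P\right)$ ($I{\left(P \right)} = \left(P + 21\right) \left(P + P\right) = \left(21 + P\right) 2 P = 2 P \left(21 + P\right)$)
$\frac{2543}{I{\left(4 \right)}} - \frac{3160}{57} = \frac{2543}{2 \cdot 4 \left(21 + 4\right)} - \frac{3160}{57} = \frac{2543}{2 \cdot 4 \cdot 25} - \frac{3160}{57} = \frac{2543}{200} - \frac{3160}{57} = - \frac{487049}{11400}$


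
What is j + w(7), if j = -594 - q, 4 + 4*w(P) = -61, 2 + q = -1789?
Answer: 4723/4 ≈ 1180.8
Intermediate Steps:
q = -1791 (q = -2 - 1789 = -1791)
w(P) = -65/4 (w(P) = -1 + (¼)*(-61) = -1 - 61/4 = -65/4)
j = 1197 (j = -594 - 1*(-1791) = -594 + 1791 = 1197)
j + w(7) = 1197 - 65/4 = 4723/4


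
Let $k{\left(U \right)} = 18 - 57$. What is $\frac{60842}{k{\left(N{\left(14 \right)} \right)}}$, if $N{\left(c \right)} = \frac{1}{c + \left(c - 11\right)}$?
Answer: $- \frac{60842}{39} \approx -1560.1$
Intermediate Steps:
$N{\left(c \right)} = \frac{1}{-11 + 2 c}$ ($N{\left(c \right)} = \frac{1}{c + \left(-11 + c\right)} = \frac{1}{-11 + 2 c}$)
$k{\left(U \right)} = -39$
$\frac{60842}{k{\left(N{\left(14 \right)} \right)}} = \frac{60842}{-39} = 60842 \left(- \frac{1}{39}\right) = - \frac{60842}{39}$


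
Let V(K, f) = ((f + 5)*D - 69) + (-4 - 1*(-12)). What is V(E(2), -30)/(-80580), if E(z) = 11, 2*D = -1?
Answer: 97/161160 ≈ 0.00060189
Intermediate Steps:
D = -1/2 (D = (1/2)*(-1) = -1/2 ≈ -0.50000)
V(K, f) = -127/2 - f/2 (V(K, f) = ((f + 5)*(-1/2) - 69) + (-4 - 1*(-12)) = ((5 + f)*(-1/2) - 69) + (-4 + 12) = ((-5/2 - f/2) - 69) + 8 = (-143/2 - f/2) + 8 = -127/2 - f/2)
V(E(2), -30)/(-80580) = (-127/2 - 1/2*(-30))/(-80580) = (-127/2 + 15)*(-1/80580) = -97/2*(-1/80580) = 97/161160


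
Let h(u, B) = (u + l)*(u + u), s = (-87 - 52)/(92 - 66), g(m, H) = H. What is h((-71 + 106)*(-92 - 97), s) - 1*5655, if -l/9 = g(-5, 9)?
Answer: 88582425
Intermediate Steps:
l = -81 (l = -9*9 = -81)
s = -139/26 ≈ -5.3462
h(u, B) = 2*u*(-81 + u) (h(u, B) = (u - 81)*(u + u) = (-81 + u)*(2*u) = 2*u*(-81 + u))
h((-71 + 106)*(-92 - 97), s) - 1*5655 = 2*((-71 + 106)*(-92 - 97))*(-81 + (-71 + 106)*(-92 - 97)) - 1*5655 = 2*(35*(-189))*(-81 + 35*(-189)) - 5655 = 2*(-6615)*(-81 - 6615) - 5655 = 2*(-6615)*(-6696) - 5655 = 88588080 - 5655 = 88582425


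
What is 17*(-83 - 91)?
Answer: -2958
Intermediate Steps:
17*(-83 - 91) = 17*(-174) = -2958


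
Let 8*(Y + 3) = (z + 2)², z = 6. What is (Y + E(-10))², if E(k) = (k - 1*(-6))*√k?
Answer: (5 - 4*I*√10)² ≈ -135.0 - 126.49*I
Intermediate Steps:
E(k) = √k*(6 + k) (E(k) = (k + 6)*√k = (6 + k)*√k = √k*(6 + k))
Y = 5 (Y = -3 + (6 + 2)²/8 = -3 + (⅛)*8² = -3 + (⅛)*64 = -3 + 8 = 5)
(Y + E(-10))² = (5 + √(-10)*(6 - 10))² = (5 + (I*√10)*(-4))² = (5 - 4*I*√10)²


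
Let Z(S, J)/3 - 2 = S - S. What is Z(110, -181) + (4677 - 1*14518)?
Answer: -9835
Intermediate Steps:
Z(S, J) = 6 (Z(S, J) = 6 + 3*(S - S) = 6 + 3*0 = 6 + 0 = 6)
Z(110, -181) + (4677 - 1*14518) = 6 + (4677 - 1*14518) = 6 + (4677 - 14518) = 6 - 9841 = -9835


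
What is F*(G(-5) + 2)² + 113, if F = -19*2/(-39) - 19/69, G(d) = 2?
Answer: 37131/299 ≈ 124.18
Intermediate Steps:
F = 209/299 (F = -38*(-1/39) - 19*1/69 = 38/39 - 19/69 = 209/299 ≈ 0.69900)
F*(G(-5) + 2)² + 113 = 209*(2 + 2)²/299 + 113 = (209/299)*4² + 113 = (209/299)*16 + 113 = 3344/299 + 113 = 37131/299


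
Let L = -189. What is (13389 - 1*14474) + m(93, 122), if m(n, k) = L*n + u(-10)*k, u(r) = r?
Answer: -19882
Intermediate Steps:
m(n, k) = -189*n - 10*k
(13389 - 1*14474) + m(93, 122) = (13389 - 1*14474) + (-189*93 - 10*122) = (13389 - 14474) + (-17577 - 1220) = -1085 - 18797 = -19882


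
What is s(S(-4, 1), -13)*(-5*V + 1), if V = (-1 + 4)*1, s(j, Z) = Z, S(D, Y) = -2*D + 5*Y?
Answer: 182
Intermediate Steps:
V = 3 (V = 3*1 = 3)
s(S(-4, 1), -13)*(-5*V + 1) = -13*(-5*3 + 1) = -13*(-15 + 1) = -13*(-14) = 182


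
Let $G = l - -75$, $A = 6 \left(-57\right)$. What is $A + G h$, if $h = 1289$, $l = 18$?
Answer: $119535$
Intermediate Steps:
$A = -342$
$G = 93$ ($G = 18 - -75 = 18 + 75 = 93$)
$A + G h = -342 + 93 \cdot 1289 = -342 + 119877 = 119535$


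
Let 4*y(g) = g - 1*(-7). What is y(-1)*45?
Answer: 135/2 ≈ 67.500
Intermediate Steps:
y(g) = 7/4 + g/4 (y(g) = (g - 1*(-7))/4 = (g + 7)/4 = (7 + g)/4 = 7/4 + g/4)
y(-1)*45 = (7/4 + (1/4)*(-1))*45 = (7/4 - 1/4)*45 = (3/2)*45 = 135/2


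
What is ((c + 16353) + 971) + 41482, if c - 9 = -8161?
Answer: 50654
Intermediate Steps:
c = -8152 (c = 9 - 8161 = -8152)
((c + 16353) + 971) + 41482 = ((-8152 + 16353) + 971) + 41482 = (8201 + 971) + 41482 = 9172 + 41482 = 50654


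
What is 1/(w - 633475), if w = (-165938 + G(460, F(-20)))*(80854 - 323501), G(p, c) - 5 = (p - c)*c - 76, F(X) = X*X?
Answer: 1/34457424348 ≈ 2.9021e-11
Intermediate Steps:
F(X) = X**2
G(p, c) = -71 + c*(p - c) (G(p, c) = 5 + ((p - c)*c - 76) = 5 + (c*(p - c) - 76) = 5 + (-76 + c*(p - c)) = -71 + c*(p - c))
w = 34458057823 (w = (-165938 + (-71 - ((-20)**2)**2 + (-20)**2*460))*(80854 - 323501) = (-165938 + (-71 - 1*400**2 + 400*460))*(-242647) = (-165938 + (-71 - 1*160000 + 184000))*(-242647) = (-165938 + (-71 - 160000 + 184000))*(-242647) = (-165938 + 23929)*(-242647) = -142009*(-242647) = 34458057823)
1/(w - 633475) = 1/(34458057823 - 633475) = 1/34457424348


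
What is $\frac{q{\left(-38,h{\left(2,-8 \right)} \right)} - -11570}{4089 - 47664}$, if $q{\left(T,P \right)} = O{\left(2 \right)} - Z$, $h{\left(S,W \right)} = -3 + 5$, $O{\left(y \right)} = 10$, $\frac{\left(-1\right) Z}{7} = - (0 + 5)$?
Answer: $- \frac{2309}{8715} \approx -0.26495$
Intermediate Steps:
$Z = 35$ ($Z = - 7 \left(- (0 + 5)\right) = - 7 \left(\left(-1\right) 5\right) = \left(-7\right) \left(-5\right) = 35$)
$h{\left(S,W \right)} = 2$
$q{\left(T,P \right)} = -25$ ($q{\left(T,P \right)} = 10 - 35 = -25$)
$\frac{q{\left(-38,h{\left(2,-8 \right)} \right)} - -11570}{4089 - 47664} = \frac{-25 - -11570}{4089 - 47664} = \frac{-25 + 11570}{-43575} = 11545 \left(- \frac{1}{43575}\right) = - \frac{2309}{8715}$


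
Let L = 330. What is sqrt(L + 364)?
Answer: sqrt(694) ≈ 26.344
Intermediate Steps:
sqrt(L + 364) = sqrt(330 + 364) = sqrt(694)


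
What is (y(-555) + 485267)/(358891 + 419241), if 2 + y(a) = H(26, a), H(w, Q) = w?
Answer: 485291/778132 ≈ 0.62366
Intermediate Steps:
y(a) = 24 (y(a) = -2 + 26 = 24)
(y(-555) + 485267)/(358891 + 419241) = (24 + 485267)/(358891 + 419241) = 485291/778132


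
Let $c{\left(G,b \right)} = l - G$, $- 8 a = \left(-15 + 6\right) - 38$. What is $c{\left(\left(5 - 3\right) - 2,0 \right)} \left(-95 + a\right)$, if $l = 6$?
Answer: $- \frac{2139}{4} \approx -534.75$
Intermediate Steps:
$a = \frac{47}{8}$ ($a = - \frac{\left(-15 + 6\right) - 38}{8} = - \frac{-9 - 38}{8} = \left(- \frac{1}{8}\right) \left(-47\right) = \frac{47}{8} \approx 5.875$)
$c{\left(G,b \right)} = 6 - G$
$c{\left(\left(5 - 3\right) - 2,0 \right)} \left(-95 + a\right) = \left(6 - \left(\left(5 - 3\right) - 2\right)\right) \left(-95 + \frac{47}{8}\right) = \left(6 - \left(2 - 2\right)\right) \left(- \frac{713}{8}\right) = \left(6 - 0\right) \left(- \frac{713}{8}\right) = \left(6 + 0\right) \left(- \frac{713}{8}\right) = 6 \left(- \frac{713}{8}\right) = - \frac{2139}{4}$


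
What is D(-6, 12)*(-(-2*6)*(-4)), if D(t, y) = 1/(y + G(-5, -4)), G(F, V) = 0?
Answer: -4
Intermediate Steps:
D(t, y) = 1/y (D(t, y) = 1/(y + 0) = 1/y)
D(-6, 12)*(-(-2*6)*(-4)) = (-(-2*6)*(-4))/12 = (-(-12)*(-4))/12 = (-1*48)/12 = (1/12)*(-48) = -4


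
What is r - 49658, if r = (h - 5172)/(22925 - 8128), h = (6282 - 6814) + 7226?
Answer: -734787904/14797 ≈ -49658.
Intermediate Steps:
h = 6694 (h = -532 + 7226 = 6694)
r = 1522/14797 (r = (6694 - 5172)/(22925 - 8128) = 1522/14797 ≈ 0.10286)
r - 49658 = 1522/14797 - 49658 = -734787904/14797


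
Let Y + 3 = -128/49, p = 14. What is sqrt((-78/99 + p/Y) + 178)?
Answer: sqrt(4756686)/165 ≈ 13.218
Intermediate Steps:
Y = -275/49 (Y = -3 - 128/49 = -275/49 ≈ -5.6122)
sqrt((-78/99 + p/Y) + 178) = sqrt((-78/99 + 14/(-275/49)) + 178) = sqrt((-78*1/99 + 14*(-49/275)) + 178) = sqrt((-26/33 - 686/275) + 178) = sqrt(-2708/825 + 178) = sqrt(144142/825) = sqrt(4756686)/165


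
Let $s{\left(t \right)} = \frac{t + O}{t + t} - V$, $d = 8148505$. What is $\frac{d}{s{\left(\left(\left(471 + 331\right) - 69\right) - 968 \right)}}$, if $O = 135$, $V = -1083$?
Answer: $\frac{382979735}{50911} \approx 7522.5$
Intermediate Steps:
$s{\left(t \right)} = 1083 + \frac{135 + t}{2 t}$ ($s{\left(t \right)} = \frac{t + 135}{t + t} - -1083 = \frac{135 + t}{2 t} + 1083 = 1083 + \frac{135 + t}{2 t}$)
$\frac{d}{s{\left(\left(\left(471 + 331\right) - 69\right) - 968 \right)}} = \frac{8148505}{\frac{1}{2} \frac{1}{\left(\left(471 + 331\right) - 69\right) - 968} \left(135 + 2167 \left(\left(\left(471 + 331\right) - 69\right) - 968\right)\right)} = \frac{8148505}{\frac{1}{2} \frac{1}{\left(802 - 69\right) - 968} \left(135 + 2167 \left(\left(802 - 69\right) - 968\right)\right)} = \frac{8148505}{\frac{1}{2} \frac{1}{733 - 968} \left(135 + 2167 \left(733 - 968\right)\right)} = \frac{8148505}{\frac{1}{2} \frac{1}{-235} \left(135 + 2167 \left(-235\right)\right)} = \frac{8148505}{\frac{1}{2} \left(- \frac{1}{235}\right) \left(135 - 509245\right)} = \frac{8148505}{\frac{1}{2} \left(- \frac{1}{235}\right) \left(-509110\right)} = \frac{8148505}{\frac{50911}{47}} = 8148505 \cdot \frac{47}{50911} = \frac{382979735}{50911}$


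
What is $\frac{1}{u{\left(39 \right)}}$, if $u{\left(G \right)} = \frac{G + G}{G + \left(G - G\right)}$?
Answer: $\frac{1}{2} \approx 0.5$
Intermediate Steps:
$u{\left(G \right)} = 2$ ($u{\left(G \right)} = \frac{2 G}{G + 0} = \frac{2 G}{G} = 2$)
$\frac{1}{u{\left(39 \right)}} = \frac{1}{2}$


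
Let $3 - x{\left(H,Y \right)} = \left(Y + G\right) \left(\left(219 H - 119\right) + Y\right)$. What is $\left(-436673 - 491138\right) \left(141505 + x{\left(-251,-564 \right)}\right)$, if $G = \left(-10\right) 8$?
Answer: $33121349646180$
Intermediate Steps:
$G = -80$
$x{\left(H,Y \right)} = 3 - \left(-80 + Y\right) \left(-119 + Y + 219 H\right)$ ($x{\left(H,Y \right)} = 3 - \left(Y - 80\right) \left(\left(219 H - 119\right) + Y\right) = 3 - \left(-80 + Y\right) \left(\left(-119 + 219 H\right) + Y\right) = 3 - \left(-80 + Y\right) \left(-119 + Y + 219 H\right)$)
$\left(-436673 - 491138\right) \left(141505 + x{\left(-251,-564 \right)}\right) = \left(-436673 - 491138\right) \left(141505 - \left(4837369 + 31002516\right)\right) = - 927811 \left(141505 - 35839885\right) = \left(-927811\right) \left(-35698380\right) = 33121349646180$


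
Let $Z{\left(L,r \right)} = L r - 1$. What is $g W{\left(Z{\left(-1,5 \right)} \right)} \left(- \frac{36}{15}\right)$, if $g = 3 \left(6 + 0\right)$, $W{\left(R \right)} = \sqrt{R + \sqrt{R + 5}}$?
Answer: $- \frac{216 \sqrt{-6 + i}}{5} \approx -8.7879 - 106.18 i$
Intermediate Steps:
$Z{\left(L,r \right)} = -1 + L r$
$W{\left(R \right)} = \sqrt{R + \sqrt{5 + R}}$
$g = 18$ ($g = 3 \cdot 6 = 18$)
$g W{\left(Z{\left(-1,5 \right)} \right)} \left(- \frac{36}{15}\right) = 18 \sqrt{\left(-1 - 5\right) + \sqrt{5 - 6}} \left(- \frac{36}{15}\right) = 18 \sqrt{\left(-1 - 5\right) + \sqrt{5 - 6}} \left(\left(-36\right) \frac{1}{15}\right) = 18 \sqrt{-6 + \sqrt{5 - 6}} \left(- \frac{12}{5}\right) = 18 \sqrt{-6 + \sqrt{-1}} \left(- \frac{12}{5}\right) = 18 \sqrt{-6 + i} \left(- \frac{12}{5}\right) = - \frac{216 \sqrt{-6 + i}}{5}$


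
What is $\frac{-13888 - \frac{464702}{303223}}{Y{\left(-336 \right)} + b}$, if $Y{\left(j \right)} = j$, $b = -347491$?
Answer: $\frac{4211625726}{105469146421} \approx 0.039932$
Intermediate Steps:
$\frac{-13888 - \frac{464702}{303223}}{Y{\left(-336 \right)} + b} = \frac{-13888 - \frac{464702}{303223}}{-336 - 347491} = \frac{-13888 - \frac{464702}{303223}}{-347827} = \left(-13888 - \frac{464702}{303223}\right) \left(- \frac{1}{347827}\right) = \left(- \frac{4211625726}{303223}\right) \left(- \frac{1}{347827}\right) = \frac{4211625726}{105469146421}$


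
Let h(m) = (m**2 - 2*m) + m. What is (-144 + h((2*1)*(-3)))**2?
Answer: 10404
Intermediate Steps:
h(m) = m**2 - m
(-144 + h((2*1)*(-3)))**2 = (-144 + ((2*1)*(-3))*(-1 + (2*1)*(-3)))**2 = (-144 + (2*(-3))*(-1 + 2*(-3)))**2 = (-144 - 6*(-1 - 6))**2 = (-144 - 6*(-7))**2 = (-144 + 42)**2 = (-102)**2 = 10404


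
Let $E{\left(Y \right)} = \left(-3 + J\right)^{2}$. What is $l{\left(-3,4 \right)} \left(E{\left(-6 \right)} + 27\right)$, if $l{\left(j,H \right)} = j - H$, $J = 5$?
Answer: $-217$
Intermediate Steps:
$E{\left(Y \right)} = 4$ ($E{\left(Y \right)} = \left(-3 + 5\right)^{2} = 2^{2} = 4$)
$l{\left(-3,4 \right)} \left(E{\left(-6 \right)} + 27\right) = \left(-3 - 4\right) \left(4 + 27\right) = \left(-3 - 4\right) 31 = \left(-7\right) 31 = -217$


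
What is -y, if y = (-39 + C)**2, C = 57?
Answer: -324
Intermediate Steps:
y = 324 (y = (-39 + 57)**2 = 18**2 = 324)
-y = -1*324 = -324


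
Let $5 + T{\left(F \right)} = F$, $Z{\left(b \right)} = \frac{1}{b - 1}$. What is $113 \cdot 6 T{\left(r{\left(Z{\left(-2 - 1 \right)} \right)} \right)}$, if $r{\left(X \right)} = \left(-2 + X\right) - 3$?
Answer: $- \frac{13899}{2} \approx -6949.5$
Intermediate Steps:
$Z{\left(b \right)} = \frac{1}{-1 + b}$
$r{\left(X \right)} = -5 + X$
$T{\left(F \right)} = -5 + F$
$113 \cdot 6 T{\left(r{\left(Z{\left(-2 - 1 \right)} \right)} \right)} = 113 \cdot 6 \left(-5 - \left(5 - \frac{1}{-1 - 3}\right)\right) = 678 \left(-5 - \left(5 - \frac{1}{-1 - 3}\right)\right) = 678 \left(-5 - \left(5 - \frac{1}{-4}\right)\right) = 678 \left(-5 - \frac{21}{4}\right) = 678 \left(- \frac{41}{4}\right) = - \frac{13899}{2}$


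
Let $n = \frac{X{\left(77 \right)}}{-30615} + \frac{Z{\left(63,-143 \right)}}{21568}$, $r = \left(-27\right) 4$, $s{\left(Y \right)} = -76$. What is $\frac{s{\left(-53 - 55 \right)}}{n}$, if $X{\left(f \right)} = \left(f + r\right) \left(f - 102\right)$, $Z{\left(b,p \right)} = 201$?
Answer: $\frac{10036625664}{2112317} \approx 4751.5$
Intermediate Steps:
$r = -108$
$X{\left(f \right)} = \left(-108 + f\right) \left(-102 + f\right)$ ($X{\left(f \right)} = \left(f - 108\right) \left(f - 102\right) = \left(-108 + f\right) \left(-102 + f\right)$)
$n = - \frac{2112317}{132060864}$ ($n = \frac{11016 + 77^{2} - 16170}{-30615} + \frac{201}{21568} = \left(11016 + 5929 - 16170\right) \left(- \frac{1}{30615}\right) + 201 \cdot \frac{1}{21568} = 775 \left(- \frac{1}{30615}\right) + \frac{201}{21568} = - \frac{155}{6123} + \frac{201}{21568} = - \frac{2112317}{132060864} \approx -0.015995$)
$\frac{s{\left(-53 - 55 \right)}}{n} = - \frac{76}{- \frac{2112317}{132060864}} = \left(-76\right) \left(- \frac{132060864}{2112317}\right) = \frac{10036625664}{2112317}$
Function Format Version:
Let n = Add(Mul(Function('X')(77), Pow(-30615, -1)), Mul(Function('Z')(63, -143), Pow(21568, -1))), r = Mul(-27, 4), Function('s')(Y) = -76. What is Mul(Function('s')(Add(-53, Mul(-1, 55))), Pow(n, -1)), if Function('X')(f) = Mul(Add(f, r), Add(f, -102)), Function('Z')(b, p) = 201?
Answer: Rational(10036625664, 2112317) ≈ 4751.5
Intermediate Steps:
r = -108
Function('X')(f) = Mul(Add(-108, f), Add(-102, f)) (Function('X')(f) = Mul(Add(f, -108), Add(f, -102)) = Mul(Add(-108, f), Add(-102, f)))
n = Rational(-2112317, 132060864) (n = Add(Mul(Add(11016, Pow(77, 2), Mul(-210, 77)), Pow(-30615, -1)), Mul(201, Pow(21568, -1))) = Add(Mul(Add(11016, 5929, -16170), Rational(-1, 30615)), Mul(201, Rational(1, 21568))) = Add(Mul(775, Rational(-1, 30615)), Rational(201, 21568)) = Add(Rational(-155, 6123), Rational(201, 21568)) = Rational(-2112317, 132060864) ≈ -0.015995)
Mul(Function('s')(Add(-53, Mul(-1, 55))), Pow(n, -1)) = Mul(-76, Pow(Rational(-2112317, 132060864), -1)) = Mul(-76, Rational(-132060864, 2112317)) = Rational(10036625664, 2112317)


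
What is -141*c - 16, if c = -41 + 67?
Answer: -3682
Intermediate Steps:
c = 26
-141*c - 16 = -141*26 - 16 = -3666 - 16 = -3682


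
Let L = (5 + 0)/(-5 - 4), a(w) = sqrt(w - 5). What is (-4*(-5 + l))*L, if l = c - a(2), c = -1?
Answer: -40/3 - 20*I*sqrt(3)/9 ≈ -13.333 - 3.849*I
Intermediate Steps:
a(w) = sqrt(-5 + w)
l = -1 - I*sqrt(3) (l = -1 - sqrt(-5 + 2) = -1 - sqrt(-3) = -1 - I*sqrt(3) ≈ -1.0 - 1.732*I)
L = -5/9 (L = 5/(-9) = 5*(-1/9) = -5/9 ≈ -0.55556)
(-4*(-5 + l))*L = -4*(-5 + (-1 - I*sqrt(3)))*(-5/9) = -4*(-6 - I*sqrt(3))*(-5/9) = (24 + 4*I*sqrt(3))*(-5/9) = -40/3 - 20*I*sqrt(3)/9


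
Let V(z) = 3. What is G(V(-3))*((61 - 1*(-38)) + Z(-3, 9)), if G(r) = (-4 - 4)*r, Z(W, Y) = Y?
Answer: -2592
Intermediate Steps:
G(r) = -8*r
G(V(-3))*((61 - 1*(-38)) + Z(-3, 9)) = (-8*3)*((61 - 1*(-38)) + 9) = -24*((61 + 38) + 9) = -24*(99 + 9) = -24*108 = -2592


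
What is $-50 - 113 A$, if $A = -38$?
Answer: $4244$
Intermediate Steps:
$-50 - 113 A = -50 - -4294 = -50 + 4294 = 4244$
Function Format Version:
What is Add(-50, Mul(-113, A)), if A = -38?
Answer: 4244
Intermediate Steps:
Add(-50, Mul(-113, A)) = Add(-50, Mul(-113, -38)) = Add(-50, 4294) = 4244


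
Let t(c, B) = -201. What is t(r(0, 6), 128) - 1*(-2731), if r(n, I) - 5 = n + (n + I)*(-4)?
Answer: 2530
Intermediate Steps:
r(n, I) = 5 - 4*I - 3*n (r(n, I) = 5 + (n + (n + I)*(-4)) = 5 + (n + (I + n)*(-4)) = 5 + (n + (-4*I - 4*n)) = 5 + (-4*I - 3*n) = 5 - 4*I - 3*n)
t(r(0, 6), 128) - 1*(-2731) = -201 - 1*(-2731) = -201 + 2731 = 2530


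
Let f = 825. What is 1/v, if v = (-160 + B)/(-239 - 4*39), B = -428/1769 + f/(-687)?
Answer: 160014895/65400647 ≈ 2.4467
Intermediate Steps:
B = -584487/405101 (B = -428/1769 + 825/(-687) = -428*1/1769 + 825*(-1/687) = -428/1769 - 275/229 = -584487/405101 ≈ -1.4428)
v = 65400647/160014895 (v = (-160 - 584487/405101)/(-239 - 4*39) = -65400647/(405101*(-239 - 156)) = -65400647/405101/(-395) = -65400647/405101*(-1/395) = 65400647/160014895 ≈ 0.40872)
1/v = 1/(65400647/160014895) = 160014895/65400647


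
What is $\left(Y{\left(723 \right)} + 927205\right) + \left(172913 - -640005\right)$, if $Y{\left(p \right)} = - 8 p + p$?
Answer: $1735062$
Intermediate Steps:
$Y{\left(p \right)} = - 7 p$
$\left(Y{\left(723 \right)} + 927205\right) + \left(172913 - -640005\right) = \left(\left(-7\right) 723 + 927205\right) + \left(172913 - -640005\right) = \left(-5061 + 927205\right) + \left(172913 + 640005\right) = 922144 + 812918 = 1735062$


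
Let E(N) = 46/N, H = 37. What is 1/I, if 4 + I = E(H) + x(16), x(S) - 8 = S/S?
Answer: 37/231 ≈ 0.16017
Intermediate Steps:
x(S) = 9 (x(S) = 8 + S/S = 8 + 1 = 9)
I = 231/37 (I = -4 + (46/37 + 9) = -4 + 379/37 = 231/37 ≈ 6.2432)
1/I = 1/(231/37) = 37/231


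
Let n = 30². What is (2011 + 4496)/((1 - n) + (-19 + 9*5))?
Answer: -723/97 ≈ -7.4536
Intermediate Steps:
n = 900
(2011 + 4496)/((1 - n) + (-19 + 9*5)) = (2011 + 4496)/((1 - 1*900) + (-19 + 9*5)) = 6507/((1 - 900) + (-19 + 45)) = 6507/(-899 + 26) = 6507/(-873) = 6507*(-1/873) = -723/97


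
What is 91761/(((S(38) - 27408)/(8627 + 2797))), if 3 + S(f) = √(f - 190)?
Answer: -28734339047904/751363073 - 2096555328*I*√38/751363073 ≈ -38243.0 - 17.201*I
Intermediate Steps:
S(f) = -3 + √(-190 + f) (S(f) = -3 + √(f - 190) = -3 + √(-190 + f))
91761/(((S(38) - 27408)/(8627 + 2797))) = 91761/((((-3 + √(-190 + 38)) - 27408)/(8627 + 2797))) = 91761/((((-3 + √(-152)) - 27408)/11424)) = 91761/((((-3 + 2*I*√38) - 27408)*(1/11424))) = 91761/(((-27411 + 2*I*√38)*(1/11424))) = 91761/(-9137/3808 + I*√38/5712)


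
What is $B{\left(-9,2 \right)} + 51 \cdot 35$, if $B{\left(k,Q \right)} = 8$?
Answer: $1793$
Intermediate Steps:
$B{\left(-9,2 \right)} + 51 \cdot 35 = 8 + 51 \cdot 35 = 8 + 1785 = 1793$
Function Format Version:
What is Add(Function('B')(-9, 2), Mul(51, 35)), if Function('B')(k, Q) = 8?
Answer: 1793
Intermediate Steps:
Add(Function('B')(-9, 2), Mul(51, 35)) = Add(8, Mul(51, 35)) = Add(8, 1785) = 1793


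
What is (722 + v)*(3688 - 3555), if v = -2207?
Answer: -197505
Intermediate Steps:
(722 + v)*(3688 - 3555) = (722 - 2207)*(3688 - 3555) = -1485*133 = -197505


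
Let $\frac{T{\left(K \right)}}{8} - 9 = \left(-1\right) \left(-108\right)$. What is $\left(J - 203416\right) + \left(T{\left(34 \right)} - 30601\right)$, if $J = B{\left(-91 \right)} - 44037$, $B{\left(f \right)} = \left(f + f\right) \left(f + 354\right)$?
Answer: $-324984$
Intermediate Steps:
$T{\left(K \right)} = 936$ ($T{\left(K \right)} = 72 + 8 \left(\left(-1\right) \left(-108\right)\right) = 72 + 8 \cdot 108 = 72 + 864 = 936$)
$B{\left(f \right)} = 2 f \left(354 + f\right)$
$J = -91903$ ($J = 2 \left(-91\right) \left(354 - 91\right) - 44037 = 2 \left(-91\right) 263 - 44037 = -47866 - 44037 = -91903$)
$\left(J - 203416\right) + \left(T{\left(34 \right)} - 30601\right) = \left(-91903 - 203416\right) + \left(936 - 30601\right) = -295319 - 29665 = -324984$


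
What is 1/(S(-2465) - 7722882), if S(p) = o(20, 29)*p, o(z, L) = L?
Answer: -1/7794367 ≈ -1.2830e-7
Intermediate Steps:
S(p) = 29*p
1/(S(-2465) - 7722882) = 1/(29*(-2465) - 7722882) = 1/(-71485 - 7722882) = 1/(-7794367) = -1/7794367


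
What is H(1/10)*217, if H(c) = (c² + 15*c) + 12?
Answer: 293167/100 ≈ 2931.7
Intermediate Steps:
H(c) = 12 + c² + 15*c
H(1/10)*217 = (12 + (1/10)² + 15/10)*217 = (12 + (⅒)² + 15*(⅒))*217 = (12 + 1/100 + 3/2)*217 = (1351/100)*217 = 293167/100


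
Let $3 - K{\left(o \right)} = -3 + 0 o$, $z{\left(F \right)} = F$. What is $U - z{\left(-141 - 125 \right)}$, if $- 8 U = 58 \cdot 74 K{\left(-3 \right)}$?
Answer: $-2953$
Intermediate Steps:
$K{\left(o \right)} = 6$ ($K{\left(o \right)} = 3 - \left(-3 + 0 o\right) = 3 - \left(-3 + 0\right) = 3 - -3 = 3 + 3 = 6$)
$U = -3219$ ($U = - \frac{58 \cdot 74 \cdot 6}{8} = - \frac{4292 \cdot 6}{8} = \left(- \frac{1}{8}\right) 25752 = -3219$)
$U - z{\left(-141 - 125 \right)} = -3219 - \left(-141 - 125\right) = -3219 - -266 = -3219 + 266 = -2953$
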